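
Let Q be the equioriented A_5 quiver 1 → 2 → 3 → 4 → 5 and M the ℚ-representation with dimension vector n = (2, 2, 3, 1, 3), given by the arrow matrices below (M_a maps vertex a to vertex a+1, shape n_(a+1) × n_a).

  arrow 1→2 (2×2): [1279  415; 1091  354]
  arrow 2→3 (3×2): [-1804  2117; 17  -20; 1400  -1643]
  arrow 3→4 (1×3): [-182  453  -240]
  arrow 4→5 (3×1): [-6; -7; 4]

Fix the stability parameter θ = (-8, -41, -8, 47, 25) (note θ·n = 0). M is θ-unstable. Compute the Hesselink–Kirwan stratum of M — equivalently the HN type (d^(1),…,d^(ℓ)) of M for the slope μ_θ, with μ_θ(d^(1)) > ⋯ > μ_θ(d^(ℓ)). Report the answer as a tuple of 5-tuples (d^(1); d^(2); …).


Interval decomposition of M: I[1,3], I[1,5], I[3,3], I[5,5]^2.
HN type (ℓ=4): μ^(1)=36; μ^(2)=25; μ^(3)=-8; μ^(4)=-49/2

((0, 0, 0, 1, 1); (0, 0, 0, 0, 2); (0, 0, 3, 0, 0); (2, 2, 0, 0, 0))


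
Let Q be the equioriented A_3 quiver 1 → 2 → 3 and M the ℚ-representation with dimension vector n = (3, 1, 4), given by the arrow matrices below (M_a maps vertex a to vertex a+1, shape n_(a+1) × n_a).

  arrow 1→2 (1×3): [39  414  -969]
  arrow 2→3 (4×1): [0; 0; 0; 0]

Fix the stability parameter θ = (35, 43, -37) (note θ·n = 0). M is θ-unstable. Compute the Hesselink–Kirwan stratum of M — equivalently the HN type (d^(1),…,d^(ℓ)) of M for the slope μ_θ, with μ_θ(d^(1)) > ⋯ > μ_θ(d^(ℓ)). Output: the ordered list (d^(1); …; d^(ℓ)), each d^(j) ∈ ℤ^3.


Via rank(M_{q-1}∘⋯∘M_p): M ≅ I[1,1]^2, I[1,2], I[3,3]^4.
μ_θ-semistable layers: μ^(1)=43; μ^(2)=35; μ^(3)=-37

((0, 1, 0); (3, 0, 0); (0, 0, 4))


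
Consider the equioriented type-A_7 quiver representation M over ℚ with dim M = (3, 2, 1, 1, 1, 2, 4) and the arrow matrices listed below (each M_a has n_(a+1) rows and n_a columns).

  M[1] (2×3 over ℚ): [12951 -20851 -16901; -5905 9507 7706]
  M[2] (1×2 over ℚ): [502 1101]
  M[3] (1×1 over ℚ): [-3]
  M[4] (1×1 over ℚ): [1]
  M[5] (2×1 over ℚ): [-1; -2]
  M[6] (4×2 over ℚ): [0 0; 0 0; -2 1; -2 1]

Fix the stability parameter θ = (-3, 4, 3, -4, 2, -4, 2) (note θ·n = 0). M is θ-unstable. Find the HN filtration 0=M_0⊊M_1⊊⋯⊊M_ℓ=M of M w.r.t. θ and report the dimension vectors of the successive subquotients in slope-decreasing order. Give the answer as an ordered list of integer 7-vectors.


Barcode: M ≅ I[1,1], I[1,2], I[1,6], I[6,7], I[7,7]^3. HN layers by μ_θ (5 steps, strictly decreasing):
  μ^(1)=4; μ^(2)=2; μ^(3)=1/5; μ^(4)=-3; μ^(5)=-4

((0, 1, 0, 0, 0, 0, 0); (0, 0, 0, 0, 0, 0, 4); (0, 1, 1, 1, 1, 1, 0); (3, 0, 0, 0, 0, 0, 0); (0, 0, 0, 0, 0, 1, 0))


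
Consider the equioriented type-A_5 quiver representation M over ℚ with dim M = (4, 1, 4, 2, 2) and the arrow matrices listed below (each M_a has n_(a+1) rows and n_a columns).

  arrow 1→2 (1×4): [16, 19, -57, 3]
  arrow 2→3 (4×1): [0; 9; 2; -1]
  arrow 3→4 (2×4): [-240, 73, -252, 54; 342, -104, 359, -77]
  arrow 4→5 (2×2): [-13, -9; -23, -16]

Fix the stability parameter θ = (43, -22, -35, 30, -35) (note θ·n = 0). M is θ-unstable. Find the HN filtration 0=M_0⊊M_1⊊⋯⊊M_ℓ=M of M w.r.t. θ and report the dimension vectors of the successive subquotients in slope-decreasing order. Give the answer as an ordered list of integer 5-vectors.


Via rank(M_{q-1}∘⋯∘M_p): M ≅ I[1,1]^3, I[1,5], I[3,3]^2, I[3,5].
μ_θ-semistable layers: μ^(1)=43; μ^(2)=-5/2; μ^(3)=-14/3; μ^(4)=-35

((3, 0, 0, 0, 0); (0, 0, 0, 2, 2); (1, 1, 1, 0, 0); (0, 0, 3, 0, 0))


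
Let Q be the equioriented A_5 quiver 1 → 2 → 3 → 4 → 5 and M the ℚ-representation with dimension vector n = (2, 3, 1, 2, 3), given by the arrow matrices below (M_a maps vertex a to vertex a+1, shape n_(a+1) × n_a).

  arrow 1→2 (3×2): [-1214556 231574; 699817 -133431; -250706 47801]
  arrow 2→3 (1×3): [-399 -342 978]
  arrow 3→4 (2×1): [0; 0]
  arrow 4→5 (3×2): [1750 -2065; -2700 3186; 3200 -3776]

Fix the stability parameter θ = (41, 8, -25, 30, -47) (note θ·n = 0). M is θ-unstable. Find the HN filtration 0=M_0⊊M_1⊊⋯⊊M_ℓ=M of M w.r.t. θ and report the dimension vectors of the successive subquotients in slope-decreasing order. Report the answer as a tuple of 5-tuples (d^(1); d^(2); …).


Interval decomposition of M: I[1,2], I[1,3], I[2,2], I[4,4], I[4,5], I[5,5]^2.
HN type (ℓ=5): μ^(1)=30; μ^(2)=49/2; μ^(3)=8; μ^(4)=-17/2; μ^(5)=-47

((0, 0, 0, 1, 0); (1, 1, 0, 0, 0); (1, 2, 1, 0, 0); (0, 0, 0, 1, 1); (0, 0, 0, 0, 2))


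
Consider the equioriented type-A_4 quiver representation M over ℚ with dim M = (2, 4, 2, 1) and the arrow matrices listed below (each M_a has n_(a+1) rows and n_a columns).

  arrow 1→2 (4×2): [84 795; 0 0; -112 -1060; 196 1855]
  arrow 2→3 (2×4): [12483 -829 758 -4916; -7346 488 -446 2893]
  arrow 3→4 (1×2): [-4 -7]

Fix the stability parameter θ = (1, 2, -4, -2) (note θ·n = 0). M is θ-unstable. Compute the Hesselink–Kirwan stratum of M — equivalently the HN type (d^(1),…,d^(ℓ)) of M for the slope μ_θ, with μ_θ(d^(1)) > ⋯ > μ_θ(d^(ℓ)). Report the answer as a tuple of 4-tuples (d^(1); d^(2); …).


Barcode: M ≅ I[1,1], I[1,4], I[2,2]^2, I[2,3]. HN layers by μ_θ (4 steps, strictly decreasing):
  μ^(1)=2; μ^(2)=1; μ^(3)=-3/4; μ^(4)=-1

((0, 2, 0, 0); (1, 0, 0, 0); (1, 1, 1, 1); (0, 1, 1, 0))


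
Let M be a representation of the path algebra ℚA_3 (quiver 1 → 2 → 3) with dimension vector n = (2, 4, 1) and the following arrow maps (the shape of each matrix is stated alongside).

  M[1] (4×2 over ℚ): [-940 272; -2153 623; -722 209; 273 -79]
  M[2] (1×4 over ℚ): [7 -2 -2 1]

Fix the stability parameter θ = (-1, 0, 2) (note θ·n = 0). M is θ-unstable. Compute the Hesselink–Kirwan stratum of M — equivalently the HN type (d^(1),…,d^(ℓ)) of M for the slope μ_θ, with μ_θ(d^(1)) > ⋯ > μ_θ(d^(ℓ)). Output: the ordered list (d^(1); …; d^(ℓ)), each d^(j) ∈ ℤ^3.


Interval decomposition of M: I[1,2], I[1,3], I[2,2]^2.
HN type (ℓ=3): μ^(1)=2; μ^(2)=0; μ^(3)=-1

((0, 0, 1); (0, 4, 0); (2, 0, 0))


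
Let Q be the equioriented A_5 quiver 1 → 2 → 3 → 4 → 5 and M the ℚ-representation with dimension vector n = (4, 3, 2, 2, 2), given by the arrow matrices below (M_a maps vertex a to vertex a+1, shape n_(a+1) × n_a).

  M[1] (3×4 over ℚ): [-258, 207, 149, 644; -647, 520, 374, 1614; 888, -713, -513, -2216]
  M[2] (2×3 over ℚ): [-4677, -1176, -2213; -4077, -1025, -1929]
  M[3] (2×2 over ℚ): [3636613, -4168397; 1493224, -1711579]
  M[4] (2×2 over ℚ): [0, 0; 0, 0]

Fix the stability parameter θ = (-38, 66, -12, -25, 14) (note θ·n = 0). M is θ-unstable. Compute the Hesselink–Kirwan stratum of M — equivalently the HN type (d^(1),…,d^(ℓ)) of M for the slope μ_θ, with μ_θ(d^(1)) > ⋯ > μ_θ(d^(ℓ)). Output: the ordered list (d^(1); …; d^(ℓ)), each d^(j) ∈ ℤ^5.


Barcode: M ≅ I[1,1], I[1,2], I[1,4]^2, I[5,5]^2. HN layers by μ_θ (4 steps, strictly decreasing):
  μ^(1)=66; μ^(2)=14; μ^(3)=29/3; μ^(4)=-38

((0, 1, 0, 0, 0); (0, 0, 0, 0, 2); (0, 2, 2, 2, 0); (4, 0, 0, 0, 0))


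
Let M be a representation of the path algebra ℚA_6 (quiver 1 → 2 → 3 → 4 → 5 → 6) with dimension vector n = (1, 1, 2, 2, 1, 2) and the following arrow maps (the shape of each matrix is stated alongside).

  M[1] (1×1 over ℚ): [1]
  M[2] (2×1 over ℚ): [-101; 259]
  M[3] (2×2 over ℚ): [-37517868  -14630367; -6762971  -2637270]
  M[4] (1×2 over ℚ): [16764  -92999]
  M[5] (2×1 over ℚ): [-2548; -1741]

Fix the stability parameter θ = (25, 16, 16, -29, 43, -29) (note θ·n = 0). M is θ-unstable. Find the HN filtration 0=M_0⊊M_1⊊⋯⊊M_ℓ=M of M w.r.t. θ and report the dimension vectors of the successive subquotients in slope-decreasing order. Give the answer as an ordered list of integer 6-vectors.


Via rank(M_{q-1}∘⋯∘M_p): M ≅ I[1,6], I[3,4], I[6,6].
μ_θ-semistable layers: μ^(1)=7; μ^(2)=-13/2; μ^(3)=-29

((1, 1, 1, 1, 1, 1); (0, 0, 1, 1, 0, 0); (0, 0, 0, 0, 0, 1))


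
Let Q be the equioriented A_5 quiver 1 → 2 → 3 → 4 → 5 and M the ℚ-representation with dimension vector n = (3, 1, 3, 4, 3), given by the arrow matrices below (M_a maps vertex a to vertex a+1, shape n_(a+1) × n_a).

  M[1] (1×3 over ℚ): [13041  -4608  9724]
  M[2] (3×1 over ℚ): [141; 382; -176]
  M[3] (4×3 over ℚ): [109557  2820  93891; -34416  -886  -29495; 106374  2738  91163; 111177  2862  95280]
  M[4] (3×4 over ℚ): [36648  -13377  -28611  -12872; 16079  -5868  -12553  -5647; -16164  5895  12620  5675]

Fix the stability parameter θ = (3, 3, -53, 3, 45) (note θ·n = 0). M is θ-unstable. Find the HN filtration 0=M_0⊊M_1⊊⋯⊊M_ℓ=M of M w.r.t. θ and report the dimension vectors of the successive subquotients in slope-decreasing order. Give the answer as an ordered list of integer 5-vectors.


Barcode: M ≅ I[1,1]^2, I[1,5], I[3,3], I[3,4], I[4,5]^2. HN layers by μ_θ (4 steps, strictly decreasing):
  μ^(1)=45; μ^(2)=3; μ^(3)=-47/3; μ^(4)=-53

((0, 0, 0, 0, 3); (2, 0, 0, 4, 0); (1, 1, 1, 0, 0); (0, 0, 2, 0, 0))


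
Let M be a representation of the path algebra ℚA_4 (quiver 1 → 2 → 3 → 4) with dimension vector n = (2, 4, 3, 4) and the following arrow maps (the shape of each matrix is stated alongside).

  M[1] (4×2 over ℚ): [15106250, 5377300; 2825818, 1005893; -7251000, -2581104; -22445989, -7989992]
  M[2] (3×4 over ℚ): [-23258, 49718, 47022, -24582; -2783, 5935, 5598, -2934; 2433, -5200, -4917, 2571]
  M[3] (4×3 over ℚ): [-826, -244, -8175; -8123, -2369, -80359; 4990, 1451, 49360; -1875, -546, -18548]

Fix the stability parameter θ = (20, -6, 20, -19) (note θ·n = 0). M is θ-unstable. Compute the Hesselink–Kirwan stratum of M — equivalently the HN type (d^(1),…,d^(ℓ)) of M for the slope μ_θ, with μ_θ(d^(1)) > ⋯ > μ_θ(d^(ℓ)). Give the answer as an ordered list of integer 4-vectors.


Via rank(M_{q-1}∘⋯∘M_p): M ≅ I[1,4]^2, I[2,2], I[2,4], I[4,4].
μ_θ-semistable layers: μ^(1)=15/4; μ^(2)=1/2; μ^(3)=-6; μ^(4)=-19

((2, 2, 2, 2); (0, 0, 1, 1); (0, 2, 0, 0); (0, 0, 0, 1))


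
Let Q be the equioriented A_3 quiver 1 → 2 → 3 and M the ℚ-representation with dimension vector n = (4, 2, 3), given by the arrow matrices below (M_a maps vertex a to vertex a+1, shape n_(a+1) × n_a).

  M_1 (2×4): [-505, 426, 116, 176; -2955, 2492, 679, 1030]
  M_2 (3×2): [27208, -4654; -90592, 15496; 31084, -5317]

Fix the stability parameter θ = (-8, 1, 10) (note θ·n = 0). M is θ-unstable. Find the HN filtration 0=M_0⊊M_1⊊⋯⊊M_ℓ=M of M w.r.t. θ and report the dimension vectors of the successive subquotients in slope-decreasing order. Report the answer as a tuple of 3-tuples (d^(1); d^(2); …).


Interval decomposition of M: I[1,1]^2, I[1,2], I[1,3], I[3,3]^2.
HN type (ℓ=3): μ^(1)=10; μ^(2)=1; μ^(3)=-8

((0, 0, 3); (0, 2, 0); (4, 0, 0))


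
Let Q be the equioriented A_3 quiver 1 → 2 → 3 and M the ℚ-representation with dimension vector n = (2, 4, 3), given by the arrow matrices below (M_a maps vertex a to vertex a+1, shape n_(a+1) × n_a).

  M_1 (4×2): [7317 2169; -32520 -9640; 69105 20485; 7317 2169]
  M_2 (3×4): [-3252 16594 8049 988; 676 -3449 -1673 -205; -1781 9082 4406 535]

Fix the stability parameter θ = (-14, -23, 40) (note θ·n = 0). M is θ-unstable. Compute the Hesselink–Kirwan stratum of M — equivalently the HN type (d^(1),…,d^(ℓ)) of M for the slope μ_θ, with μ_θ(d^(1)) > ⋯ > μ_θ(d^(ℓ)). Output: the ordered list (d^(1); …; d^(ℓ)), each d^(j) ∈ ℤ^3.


Interval decomposition of M: I[1,1], I[1,3], I[2,2], I[2,3]^2.
HN type (ℓ=4): μ^(1)=40; μ^(2)=-14; μ^(3)=-37/2; μ^(4)=-23

((0, 0, 3); (1, 0, 0); (1, 1, 0); (0, 3, 0))


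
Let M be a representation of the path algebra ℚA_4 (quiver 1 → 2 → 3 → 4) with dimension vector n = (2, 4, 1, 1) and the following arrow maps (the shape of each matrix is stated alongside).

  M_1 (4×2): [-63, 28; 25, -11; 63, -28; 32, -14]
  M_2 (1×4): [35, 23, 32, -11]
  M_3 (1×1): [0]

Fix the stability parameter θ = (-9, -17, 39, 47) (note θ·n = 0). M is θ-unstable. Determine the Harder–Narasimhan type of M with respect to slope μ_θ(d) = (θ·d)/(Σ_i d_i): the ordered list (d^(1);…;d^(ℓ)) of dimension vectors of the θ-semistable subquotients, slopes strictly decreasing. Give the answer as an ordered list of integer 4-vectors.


Interval decomposition of M: I[1,2], I[1,3], I[2,2]^2, I[4,4].
HN type (ℓ=4): μ^(1)=47; μ^(2)=39; μ^(3)=-13; μ^(4)=-17

((0, 0, 0, 1); (0, 0, 1, 0); (2, 2, 0, 0); (0, 2, 0, 0))


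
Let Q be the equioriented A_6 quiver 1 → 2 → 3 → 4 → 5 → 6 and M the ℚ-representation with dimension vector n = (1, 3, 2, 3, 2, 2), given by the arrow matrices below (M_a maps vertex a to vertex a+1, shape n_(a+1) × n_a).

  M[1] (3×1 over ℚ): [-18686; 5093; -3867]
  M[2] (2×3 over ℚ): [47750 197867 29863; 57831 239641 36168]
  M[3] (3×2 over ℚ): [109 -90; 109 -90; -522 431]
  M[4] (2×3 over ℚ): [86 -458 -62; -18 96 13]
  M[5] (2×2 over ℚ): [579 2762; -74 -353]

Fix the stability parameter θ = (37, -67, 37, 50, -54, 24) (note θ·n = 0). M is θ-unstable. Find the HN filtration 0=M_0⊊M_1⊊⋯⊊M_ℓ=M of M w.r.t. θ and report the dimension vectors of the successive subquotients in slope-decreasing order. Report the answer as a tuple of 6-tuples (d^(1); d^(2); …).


Via rank(M_{q-1}∘⋯∘M_p): M ≅ I[1,6], I[2,2], I[2,4], I[4,6].
μ_θ-semistable layers: μ^(1)=50; μ^(2)=37; μ^(3)=24; μ^(4)=11; μ^(5)=-2; μ^(6)=-15; μ^(7)=-67

((0, 0, 0, 1, 0, 0); (0, 0, 1, 0, 0, 0); (0, 0, 0, 0, 0, 2); (0, 0, 1, 1, 1, 0); (0, 0, 0, 1, 1, 0); (1, 1, 0, 0, 0, 0); (0, 2, 0, 0, 0, 0))


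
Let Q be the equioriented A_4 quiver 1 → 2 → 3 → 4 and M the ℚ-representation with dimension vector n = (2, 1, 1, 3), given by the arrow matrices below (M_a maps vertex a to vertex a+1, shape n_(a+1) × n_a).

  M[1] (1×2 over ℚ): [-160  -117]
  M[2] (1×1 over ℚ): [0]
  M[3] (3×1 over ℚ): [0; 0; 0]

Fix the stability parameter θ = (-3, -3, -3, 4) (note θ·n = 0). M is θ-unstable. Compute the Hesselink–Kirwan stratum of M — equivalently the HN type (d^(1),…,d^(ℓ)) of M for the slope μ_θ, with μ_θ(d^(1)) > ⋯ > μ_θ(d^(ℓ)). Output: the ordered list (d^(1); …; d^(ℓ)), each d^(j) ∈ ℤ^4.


Barcode: M ≅ I[1,1], I[1,2], I[3,3], I[4,4]^3. HN layers by μ_θ (2 steps, strictly decreasing):
  μ^(1)=4; μ^(2)=-3

((0, 0, 0, 3); (2, 1, 1, 0))


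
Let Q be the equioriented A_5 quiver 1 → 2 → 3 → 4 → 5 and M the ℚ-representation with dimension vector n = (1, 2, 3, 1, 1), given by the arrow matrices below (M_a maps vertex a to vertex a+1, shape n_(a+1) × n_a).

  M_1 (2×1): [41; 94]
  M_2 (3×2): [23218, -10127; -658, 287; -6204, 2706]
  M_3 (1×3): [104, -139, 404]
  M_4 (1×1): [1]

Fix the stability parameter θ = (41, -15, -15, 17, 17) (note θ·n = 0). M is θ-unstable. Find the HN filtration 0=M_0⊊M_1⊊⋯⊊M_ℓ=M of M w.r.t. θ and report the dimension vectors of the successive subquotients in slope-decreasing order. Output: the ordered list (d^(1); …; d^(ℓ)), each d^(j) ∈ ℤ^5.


Interval decomposition of M: I[1,2], I[2,5], I[3,3]^2.
HN type (ℓ=3): μ^(1)=17; μ^(2)=13; μ^(3)=-15

((0, 0, 0, 1, 1); (1, 1, 0, 0, 0); (0, 1, 3, 0, 0))


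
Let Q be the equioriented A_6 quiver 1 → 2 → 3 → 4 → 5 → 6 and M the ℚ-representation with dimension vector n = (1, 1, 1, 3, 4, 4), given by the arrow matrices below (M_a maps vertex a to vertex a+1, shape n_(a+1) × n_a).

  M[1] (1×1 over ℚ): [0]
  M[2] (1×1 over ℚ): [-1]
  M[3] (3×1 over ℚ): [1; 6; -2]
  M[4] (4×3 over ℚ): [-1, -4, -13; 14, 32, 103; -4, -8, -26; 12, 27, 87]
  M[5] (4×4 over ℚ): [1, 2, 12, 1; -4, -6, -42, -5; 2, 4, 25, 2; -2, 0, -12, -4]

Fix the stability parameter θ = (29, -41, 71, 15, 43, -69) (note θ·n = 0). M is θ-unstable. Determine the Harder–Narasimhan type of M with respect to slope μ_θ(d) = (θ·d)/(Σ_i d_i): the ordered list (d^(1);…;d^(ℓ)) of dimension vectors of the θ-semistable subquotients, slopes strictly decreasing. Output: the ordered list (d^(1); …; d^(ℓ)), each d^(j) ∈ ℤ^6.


Interval decomposition of M: I[1,1], I[2,6], I[4,6]^2, I[5,5], I[6,6].
HN type (ℓ=6): μ^(1)=43; μ^(2)=29; μ^(3)=15; μ^(4)=-11/3; μ^(5)=-41; μ^(6)=-69

((0, 0, 0, 0, 1, 0); (1, 0, 0, 0, 0, 0); (0, 0, 1, 1, 1, 1); (0, 0, 0, 2, 2, 2); (0, 1, 0, 0, 0, 0); (0, 0, 0, 0, 0, 1))


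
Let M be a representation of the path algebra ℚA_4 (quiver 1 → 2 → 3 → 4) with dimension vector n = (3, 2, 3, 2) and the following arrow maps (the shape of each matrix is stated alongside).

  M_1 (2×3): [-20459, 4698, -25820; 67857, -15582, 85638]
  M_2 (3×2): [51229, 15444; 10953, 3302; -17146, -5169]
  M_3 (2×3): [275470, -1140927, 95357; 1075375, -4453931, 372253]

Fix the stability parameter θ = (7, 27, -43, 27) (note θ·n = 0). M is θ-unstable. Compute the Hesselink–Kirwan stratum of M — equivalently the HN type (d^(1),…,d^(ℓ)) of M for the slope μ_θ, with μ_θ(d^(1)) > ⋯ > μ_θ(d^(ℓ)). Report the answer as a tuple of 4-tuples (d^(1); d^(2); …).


Interval decomposition of M: I[1,1], I[1,4]^2, I[3,3].
HN type (ℓ=4): μ^(1)=27; μ^(2)=7; μ^(3)=-3; μ^(4)=-43

((0, 0, 0, 2); (1, 0, 0, 0); (2, 2, 2, 0); (0, 0, 1, 0))


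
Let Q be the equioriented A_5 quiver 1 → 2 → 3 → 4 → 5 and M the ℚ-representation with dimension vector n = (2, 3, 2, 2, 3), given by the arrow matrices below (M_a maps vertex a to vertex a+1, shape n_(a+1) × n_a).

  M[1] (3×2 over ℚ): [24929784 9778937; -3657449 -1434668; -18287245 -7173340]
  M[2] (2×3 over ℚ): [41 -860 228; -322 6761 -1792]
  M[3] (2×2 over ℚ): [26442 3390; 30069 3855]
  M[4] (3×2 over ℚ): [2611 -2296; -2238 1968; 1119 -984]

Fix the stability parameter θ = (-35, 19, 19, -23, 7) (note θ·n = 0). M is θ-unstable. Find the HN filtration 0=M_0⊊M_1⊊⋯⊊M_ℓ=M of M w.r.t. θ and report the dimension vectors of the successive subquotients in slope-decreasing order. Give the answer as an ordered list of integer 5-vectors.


Interval decomposition of M: I[1,3], I[1,5], I[2,2], I[4,4], I[5,5]^2.
HN type (ℓ=5): μ^(1)=19; μ^(2)=7; μ^(3)=5; μ^(4)=-23; μ^(5)=-35

((0, 2, 1, 0, 0); (0, 0, 0, 0, 3); (0, 1, 1, 1, 0); (0, 0, 0, 1, 0); (2, 0, 0, 0, 0))


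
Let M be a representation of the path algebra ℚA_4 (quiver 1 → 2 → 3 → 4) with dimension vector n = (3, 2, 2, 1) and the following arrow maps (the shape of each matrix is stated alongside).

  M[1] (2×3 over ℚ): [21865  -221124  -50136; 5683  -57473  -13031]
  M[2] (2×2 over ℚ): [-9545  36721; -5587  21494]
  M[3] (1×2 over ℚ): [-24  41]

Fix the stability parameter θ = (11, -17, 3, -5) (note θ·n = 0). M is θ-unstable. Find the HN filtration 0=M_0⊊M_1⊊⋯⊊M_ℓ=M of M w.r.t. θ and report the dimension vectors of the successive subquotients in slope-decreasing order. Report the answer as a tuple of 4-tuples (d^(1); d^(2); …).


Barcode: M ≅ I[1,1], I[1,3], I[1,4]. HN layers by μ_θ (4 steps, strictly decreasing):
  μ^(1)=11; μ^(2)=3; μ^(3)=-1; μ^(4)=-3

((1, 0, 0, 0); (0, 0, 1, 0); (0, 0, 1, 1); (2, 2, 0, 0))


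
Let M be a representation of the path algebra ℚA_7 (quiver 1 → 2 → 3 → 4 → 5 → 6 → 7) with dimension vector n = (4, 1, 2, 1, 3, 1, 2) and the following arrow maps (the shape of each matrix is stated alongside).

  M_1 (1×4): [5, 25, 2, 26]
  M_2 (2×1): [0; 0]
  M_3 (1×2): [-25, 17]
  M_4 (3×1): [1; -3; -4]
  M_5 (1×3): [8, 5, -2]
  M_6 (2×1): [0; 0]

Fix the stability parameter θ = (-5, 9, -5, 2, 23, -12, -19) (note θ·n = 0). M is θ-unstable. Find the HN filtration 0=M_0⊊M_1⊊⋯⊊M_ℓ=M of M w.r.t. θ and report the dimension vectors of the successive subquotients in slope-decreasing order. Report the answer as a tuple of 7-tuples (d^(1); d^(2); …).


Interval decomposition of M: I[1,1]^3, I[1,2], I[3,3], I[3,6], I[5,5]^2, I[7,7]^2.
HN type (ℓ=6): μ^(1)=23; μ^(2)=9; μ^(3)=11/2; μ^(4)=2; μ^(5)=-5; μ^(6)=-19

((0, 0, 0, 0, 2, 0, 0); (0, 1, 0, 0, 0, 0, 0); (0, 0, 0, 0, 1, 1, 0); (0, 0, 0, 1, 0, 0, 0); (4, 0, 2, 0, 0, 0, 0); (0, 0, 0, 0, 0, 0, 2))


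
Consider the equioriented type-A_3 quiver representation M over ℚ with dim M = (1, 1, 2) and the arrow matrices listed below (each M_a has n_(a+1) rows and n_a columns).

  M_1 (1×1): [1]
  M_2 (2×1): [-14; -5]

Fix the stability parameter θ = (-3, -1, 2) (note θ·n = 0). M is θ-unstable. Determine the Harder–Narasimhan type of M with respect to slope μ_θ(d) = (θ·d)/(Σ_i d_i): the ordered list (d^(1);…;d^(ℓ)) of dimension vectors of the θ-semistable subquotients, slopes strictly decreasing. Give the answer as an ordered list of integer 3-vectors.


Via rank(M_{q-1}∘⋯∘M_p): M ≅ I[1,3], I[3,3].
μ_θ-semistable layers: μ^(1)=2; μ^(2)=-1; μ^(3)=-3

((0, 0, 2); (0, 1, 0); (1, 0, 0))


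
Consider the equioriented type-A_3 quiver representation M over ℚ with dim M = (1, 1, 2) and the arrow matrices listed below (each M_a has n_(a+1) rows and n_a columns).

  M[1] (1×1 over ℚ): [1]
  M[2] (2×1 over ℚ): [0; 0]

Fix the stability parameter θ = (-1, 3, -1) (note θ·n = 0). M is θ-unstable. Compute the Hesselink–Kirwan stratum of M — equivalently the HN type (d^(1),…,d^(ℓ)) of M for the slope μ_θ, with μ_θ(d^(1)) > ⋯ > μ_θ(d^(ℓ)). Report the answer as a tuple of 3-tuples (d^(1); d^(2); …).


Interval decomposition of M: I[1,2], I[3,3]^2.
HN type (ℓ=2): μ^(1)=3; μ^(2)=-1

((0, 1, 0); (1, 0, 2))


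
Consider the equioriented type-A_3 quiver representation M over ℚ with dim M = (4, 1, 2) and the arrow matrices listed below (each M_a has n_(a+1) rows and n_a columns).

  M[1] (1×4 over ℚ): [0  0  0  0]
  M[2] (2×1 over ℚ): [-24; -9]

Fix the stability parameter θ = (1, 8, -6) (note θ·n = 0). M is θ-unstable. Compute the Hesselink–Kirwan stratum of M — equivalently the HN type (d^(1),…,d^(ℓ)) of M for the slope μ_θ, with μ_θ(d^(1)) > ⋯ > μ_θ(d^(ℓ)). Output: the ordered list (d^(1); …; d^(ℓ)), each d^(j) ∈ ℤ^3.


Barcode: M ≅ I[1,1]^4, I[2,3], I[3,3]. HN layers by μ_θ (2 steps, strictly decreasing):
  μ^(1)=1; μ^(2)=-6

((4, 1, 1); (0, 0, 1))


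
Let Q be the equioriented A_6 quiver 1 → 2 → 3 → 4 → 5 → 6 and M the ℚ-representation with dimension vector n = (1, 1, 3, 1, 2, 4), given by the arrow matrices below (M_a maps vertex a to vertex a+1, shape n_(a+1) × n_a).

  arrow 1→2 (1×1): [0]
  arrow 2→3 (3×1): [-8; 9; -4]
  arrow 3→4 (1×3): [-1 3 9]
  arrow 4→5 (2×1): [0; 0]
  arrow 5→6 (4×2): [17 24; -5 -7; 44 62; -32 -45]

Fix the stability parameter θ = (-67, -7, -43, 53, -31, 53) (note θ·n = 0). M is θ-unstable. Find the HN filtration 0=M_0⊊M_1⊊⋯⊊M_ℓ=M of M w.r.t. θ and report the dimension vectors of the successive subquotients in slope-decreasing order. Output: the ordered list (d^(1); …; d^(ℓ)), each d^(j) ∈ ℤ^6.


Barcode: M ≅ I[1,1], I[2,4], I[3,3]^2, I[5,6]^2, I[6,6]^2. HN layers by μ_θ (5 steps, strictly decreasing):
  μ^(1)=53; μ^(2)=-25; μ^(3)=-31; μ^(4)=-43; μ^(5)=-67

((0, 0, 0, 1, 0, 4); (0, 1, 1, 0, 0, 0); (0, 0, 0, 0, 2, 0); (0, 0, 2, 0, 0, 0); (1, 0, 0, 0, 0, 0))


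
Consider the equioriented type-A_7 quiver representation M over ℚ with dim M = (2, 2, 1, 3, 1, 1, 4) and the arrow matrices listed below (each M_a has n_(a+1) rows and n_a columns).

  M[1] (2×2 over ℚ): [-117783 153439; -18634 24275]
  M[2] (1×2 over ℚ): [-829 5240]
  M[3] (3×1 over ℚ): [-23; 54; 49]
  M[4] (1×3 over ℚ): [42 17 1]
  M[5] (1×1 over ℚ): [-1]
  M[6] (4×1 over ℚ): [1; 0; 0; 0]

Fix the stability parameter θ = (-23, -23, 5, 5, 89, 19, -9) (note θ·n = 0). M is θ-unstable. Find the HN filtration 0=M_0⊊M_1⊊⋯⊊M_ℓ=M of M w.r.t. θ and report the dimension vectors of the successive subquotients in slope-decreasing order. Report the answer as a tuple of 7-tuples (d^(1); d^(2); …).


Via rank(M_{q-1}∘⋯∘M_p): M ≅ I[1,2], I[1,7], I[4,4]^2, I[7,7]^3.
μ_θ-semistable layers: μ^(1)=33; μ^(2)=5; μ^(3)=-9; μ^(4)=-23

((0, 0, 0, 0, 1, 1, 1); (0, 0, 1, 3, 0, 0, 0); (0, 0, 0, 0, 0, 0, 3); (2, 2, 0, 0, 0, 0, 0))


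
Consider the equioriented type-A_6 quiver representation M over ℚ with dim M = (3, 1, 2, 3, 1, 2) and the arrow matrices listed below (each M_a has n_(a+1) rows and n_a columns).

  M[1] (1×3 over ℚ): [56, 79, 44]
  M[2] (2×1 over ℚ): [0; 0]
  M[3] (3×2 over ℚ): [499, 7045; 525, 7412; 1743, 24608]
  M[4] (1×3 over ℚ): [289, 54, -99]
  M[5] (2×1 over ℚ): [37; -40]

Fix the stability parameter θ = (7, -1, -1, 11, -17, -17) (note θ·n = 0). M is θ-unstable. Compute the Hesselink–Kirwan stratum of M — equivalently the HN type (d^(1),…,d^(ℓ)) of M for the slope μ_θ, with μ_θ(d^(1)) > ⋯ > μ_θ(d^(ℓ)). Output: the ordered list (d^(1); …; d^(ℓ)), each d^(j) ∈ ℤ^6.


Interval decomposition of M: I[1,1]^2, I[1,2], I[3,4], I[3,6], I[4,4], I[6,6].
HN type (ℓ=6): μ^(1)=11; μ^(2)=7; μ^(3)=3; μ^(4)=-1; μ^(5)=-6; μ^(6)=-17

((0, 0, 0, 2, 0, 0); (2, 0, 0, 0, 0, 0); (1, 1, 0, 0, 0, 0); (0, 0, 1, 0, 0, 0); (0, 0, 1, 1, 1, 1); (0, 0, 0, 0, 0, 1))


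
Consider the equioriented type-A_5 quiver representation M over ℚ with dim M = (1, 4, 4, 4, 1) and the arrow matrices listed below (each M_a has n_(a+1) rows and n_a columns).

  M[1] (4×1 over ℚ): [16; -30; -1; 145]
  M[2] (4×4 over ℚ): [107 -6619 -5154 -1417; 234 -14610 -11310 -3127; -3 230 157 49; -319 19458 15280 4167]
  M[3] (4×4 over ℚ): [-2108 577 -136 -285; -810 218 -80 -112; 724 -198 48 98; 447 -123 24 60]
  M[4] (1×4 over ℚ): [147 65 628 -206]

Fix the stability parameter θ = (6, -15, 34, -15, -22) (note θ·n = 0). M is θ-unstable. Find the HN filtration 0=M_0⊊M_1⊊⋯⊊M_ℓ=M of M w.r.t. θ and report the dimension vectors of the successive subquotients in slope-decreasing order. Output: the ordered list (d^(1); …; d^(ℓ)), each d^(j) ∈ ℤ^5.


Via rank(M_{q-1}∘⋯∘M_p): M ≅ I[1,3], I[2,3], I[2,4], I[2,5], I[4,4]^2.
μ_θ-semistable layers: μ^(1)=34; μ^(2)=19/2; μ^(3)=-1; μ^(4)=-9/2; μ^(5)=-15

((0, 0, 2, 0, 0); (0, 0, 1, 1, 0); (0, 0, 1, 1, 1); (1, 1, 0, 0, 0); (0, 3, 0, 2, 0))


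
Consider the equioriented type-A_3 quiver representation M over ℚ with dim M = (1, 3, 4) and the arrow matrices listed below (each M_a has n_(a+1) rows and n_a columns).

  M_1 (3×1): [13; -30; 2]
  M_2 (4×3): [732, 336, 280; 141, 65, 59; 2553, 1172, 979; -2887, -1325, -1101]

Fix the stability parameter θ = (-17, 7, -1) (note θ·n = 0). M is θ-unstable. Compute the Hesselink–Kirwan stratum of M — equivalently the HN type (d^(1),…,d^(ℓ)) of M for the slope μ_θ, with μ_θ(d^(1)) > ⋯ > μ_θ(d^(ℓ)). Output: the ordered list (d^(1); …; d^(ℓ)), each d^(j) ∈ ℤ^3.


Via rank(M_{q-1}∘⋯∘M_p): M ≅ I[1,3], I[2,3]^2, I[3,3].
μ_θ-semistable layers: μ^(1)=3; μ^(2)=-1; μ^(3)=-17

((0, 3, 3); (0, 0, 1); (1, 0, 0))


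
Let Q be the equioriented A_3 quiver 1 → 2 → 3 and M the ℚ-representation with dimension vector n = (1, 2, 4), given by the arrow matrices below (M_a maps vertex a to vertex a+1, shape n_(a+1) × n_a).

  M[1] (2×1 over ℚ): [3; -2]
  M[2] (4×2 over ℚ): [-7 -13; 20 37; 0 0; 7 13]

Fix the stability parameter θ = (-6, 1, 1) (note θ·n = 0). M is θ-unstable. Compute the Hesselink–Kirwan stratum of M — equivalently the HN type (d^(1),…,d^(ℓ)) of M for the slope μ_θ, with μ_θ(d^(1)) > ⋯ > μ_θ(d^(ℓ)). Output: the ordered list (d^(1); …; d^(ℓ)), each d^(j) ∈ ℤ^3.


Via rank(M_{q-1}∘⋯∘M_p): M ≅ I[1,3], I[2,3], I[3,3]^2.
μ_θ-semistable layers: μ^(1)=1; μ^(2)=-6

((0, 2, 4); (1, 0, 0))


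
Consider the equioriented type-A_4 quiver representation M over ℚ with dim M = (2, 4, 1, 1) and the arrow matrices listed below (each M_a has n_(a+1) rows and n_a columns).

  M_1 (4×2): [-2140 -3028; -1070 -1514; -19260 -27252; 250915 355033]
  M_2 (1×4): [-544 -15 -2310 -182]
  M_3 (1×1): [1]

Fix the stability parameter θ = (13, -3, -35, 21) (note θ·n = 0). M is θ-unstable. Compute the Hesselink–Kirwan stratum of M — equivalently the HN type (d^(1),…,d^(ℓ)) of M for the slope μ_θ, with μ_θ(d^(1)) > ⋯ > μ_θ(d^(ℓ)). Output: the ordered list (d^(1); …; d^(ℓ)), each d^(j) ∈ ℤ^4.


Interval decomposition of M: I[1,1], I[1,4], I[2,2]^3.
HN type (ℓ=4): μ^(1)=21; μ^(2)=13; μ^(3)=-3; μ^(4)=-25/3

((0, 0, 0, 1); (1, 0, 0, 0); (0, 3, 0, 0); (1, 1, 1, 0))


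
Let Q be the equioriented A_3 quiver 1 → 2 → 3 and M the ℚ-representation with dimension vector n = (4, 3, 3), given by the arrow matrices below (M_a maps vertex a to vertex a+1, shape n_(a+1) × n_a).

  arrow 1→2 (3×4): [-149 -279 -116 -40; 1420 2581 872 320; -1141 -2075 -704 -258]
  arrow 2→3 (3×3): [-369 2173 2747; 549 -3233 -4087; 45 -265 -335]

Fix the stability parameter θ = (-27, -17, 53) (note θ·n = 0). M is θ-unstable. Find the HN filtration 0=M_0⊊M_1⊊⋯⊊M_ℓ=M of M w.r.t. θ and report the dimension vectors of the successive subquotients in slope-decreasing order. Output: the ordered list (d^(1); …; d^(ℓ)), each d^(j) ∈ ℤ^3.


Via rank(M_{q-1}∘⋯∘M_p): M ≅ I[1,1], I[1,2]^2, I[1,3], I[3,3]^2.
μ_θ-semistable layers: μ^(1)=53; μ^(2)=-17; μ^(3)=-27

((0, 0, 3); (0, 3, 0); (4, 0, 0))


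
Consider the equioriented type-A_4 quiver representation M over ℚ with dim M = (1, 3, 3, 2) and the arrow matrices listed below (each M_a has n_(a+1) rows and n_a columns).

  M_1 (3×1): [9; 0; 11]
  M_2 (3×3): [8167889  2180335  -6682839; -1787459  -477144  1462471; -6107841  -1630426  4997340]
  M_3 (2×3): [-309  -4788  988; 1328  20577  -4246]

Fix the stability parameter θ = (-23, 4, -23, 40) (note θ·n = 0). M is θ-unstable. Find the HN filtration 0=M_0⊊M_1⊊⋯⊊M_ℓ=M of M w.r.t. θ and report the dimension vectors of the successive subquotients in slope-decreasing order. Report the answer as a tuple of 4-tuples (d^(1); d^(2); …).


Interval decomposition of M: I[1,3], I[2,4]^2.
HN type (ℓ=3): μ^(1)=40; μ^(2)=-19/2; μ^(3)=-23

((0, 0, 0, 2); (0, 3, 3, 0); (1, 0, 0, 0))


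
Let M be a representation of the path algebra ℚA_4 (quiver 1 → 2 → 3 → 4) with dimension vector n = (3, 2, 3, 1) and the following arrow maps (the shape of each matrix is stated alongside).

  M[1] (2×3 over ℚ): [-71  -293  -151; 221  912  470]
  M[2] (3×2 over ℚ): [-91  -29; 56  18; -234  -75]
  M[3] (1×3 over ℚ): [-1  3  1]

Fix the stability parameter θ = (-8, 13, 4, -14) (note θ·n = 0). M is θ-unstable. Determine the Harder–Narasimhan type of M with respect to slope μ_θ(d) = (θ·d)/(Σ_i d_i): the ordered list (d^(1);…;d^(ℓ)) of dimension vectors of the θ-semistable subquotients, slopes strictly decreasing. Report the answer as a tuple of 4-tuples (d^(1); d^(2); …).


Interval decomposition of M: I[1,1], I[1,3], I[1,4], I[3,3].
HN type (ℓ=4): μ^(1)=17/2; μ^(2)=4; μ^(3)=1; μ^(4)=-8

((0, 1, 1, 0); (0, 0, 1, 0); (0, 1, 1, 1); (3, 0, 0, 0))


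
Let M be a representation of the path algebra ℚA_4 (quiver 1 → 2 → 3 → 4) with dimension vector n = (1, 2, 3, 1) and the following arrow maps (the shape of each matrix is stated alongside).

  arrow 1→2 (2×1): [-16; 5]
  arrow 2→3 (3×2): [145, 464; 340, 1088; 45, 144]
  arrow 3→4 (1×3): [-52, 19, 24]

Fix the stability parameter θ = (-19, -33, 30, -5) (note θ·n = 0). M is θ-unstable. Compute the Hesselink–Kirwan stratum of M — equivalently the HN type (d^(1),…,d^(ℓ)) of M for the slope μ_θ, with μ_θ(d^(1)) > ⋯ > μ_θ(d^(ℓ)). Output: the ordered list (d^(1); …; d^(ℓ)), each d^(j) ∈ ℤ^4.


Barcode: M ≅ I[1,2], I[2,3], I[3,3], I[3,4]. HN layers by μ_θ (4 steps, strictly decreasing):
  μ^(1)=30; μ^(2)=25/2; μ^(3)=-26; μ^(4)=-33

((0, 0, 2, 0); (0, 0, 1, 1); (1, 1, 0, 0); (0, 1, 0, 0))


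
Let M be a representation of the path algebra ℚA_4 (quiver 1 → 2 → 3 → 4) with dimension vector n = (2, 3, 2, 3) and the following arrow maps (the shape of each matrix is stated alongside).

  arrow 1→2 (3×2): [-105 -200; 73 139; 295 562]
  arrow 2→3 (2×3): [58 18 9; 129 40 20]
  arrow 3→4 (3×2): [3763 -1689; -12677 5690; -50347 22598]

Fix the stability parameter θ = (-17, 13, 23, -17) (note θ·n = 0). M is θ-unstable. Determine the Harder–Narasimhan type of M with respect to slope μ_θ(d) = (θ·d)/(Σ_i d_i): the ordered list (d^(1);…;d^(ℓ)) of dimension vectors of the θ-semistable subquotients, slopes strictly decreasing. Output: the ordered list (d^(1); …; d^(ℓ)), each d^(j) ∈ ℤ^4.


Barcode: M ≅ I[1,2], I[1,4], I[2,4], I[4,4]. HN layers by μ_θ (3 steps, strictly decreasing):
  μ^(1)=13; μ^(2)=19/3; μ^(3)=-17

((0, 1, 0, 0); (0, 2, 2, 2); (2, 0, 0, 1))


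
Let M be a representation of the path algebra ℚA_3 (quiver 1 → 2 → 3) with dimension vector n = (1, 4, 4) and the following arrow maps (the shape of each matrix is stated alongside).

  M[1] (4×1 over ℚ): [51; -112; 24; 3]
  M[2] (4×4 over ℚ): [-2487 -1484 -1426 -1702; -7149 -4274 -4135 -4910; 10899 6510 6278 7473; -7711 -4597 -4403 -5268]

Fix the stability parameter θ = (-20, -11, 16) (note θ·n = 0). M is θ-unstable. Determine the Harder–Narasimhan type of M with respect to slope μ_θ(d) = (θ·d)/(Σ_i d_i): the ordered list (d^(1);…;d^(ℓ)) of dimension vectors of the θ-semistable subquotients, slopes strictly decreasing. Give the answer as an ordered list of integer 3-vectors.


Via rank(M_{q-1}∘⋯∘M_p): M ≅ I[1,3], I[2,3]^3.
μ_θ-semistable layers: μ^(1)=16; μ^(2)=-11; μ^(3)=-20

((0, 0, 4); (0, 4, 0); (1, 0, 0))


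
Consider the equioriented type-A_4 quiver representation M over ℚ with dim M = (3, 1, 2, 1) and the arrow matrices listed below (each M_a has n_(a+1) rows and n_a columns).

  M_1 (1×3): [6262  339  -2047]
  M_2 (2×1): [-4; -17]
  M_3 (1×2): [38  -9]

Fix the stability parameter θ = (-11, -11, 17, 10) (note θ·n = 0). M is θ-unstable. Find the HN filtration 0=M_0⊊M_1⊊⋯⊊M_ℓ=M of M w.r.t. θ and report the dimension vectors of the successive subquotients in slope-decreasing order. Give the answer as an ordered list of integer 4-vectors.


Via rank(M_{q-1}∘⋯∘M_p): M ≅ I[1,1]^2, I[1,4], I[3,3].
μ_θ-semistable layers: μ^(1)=17; μ^(2)=27/2; μ^(3)=-11

((0, 0, 1, 0); (0, 0, 1, 1); (3, 1, 0, 0))


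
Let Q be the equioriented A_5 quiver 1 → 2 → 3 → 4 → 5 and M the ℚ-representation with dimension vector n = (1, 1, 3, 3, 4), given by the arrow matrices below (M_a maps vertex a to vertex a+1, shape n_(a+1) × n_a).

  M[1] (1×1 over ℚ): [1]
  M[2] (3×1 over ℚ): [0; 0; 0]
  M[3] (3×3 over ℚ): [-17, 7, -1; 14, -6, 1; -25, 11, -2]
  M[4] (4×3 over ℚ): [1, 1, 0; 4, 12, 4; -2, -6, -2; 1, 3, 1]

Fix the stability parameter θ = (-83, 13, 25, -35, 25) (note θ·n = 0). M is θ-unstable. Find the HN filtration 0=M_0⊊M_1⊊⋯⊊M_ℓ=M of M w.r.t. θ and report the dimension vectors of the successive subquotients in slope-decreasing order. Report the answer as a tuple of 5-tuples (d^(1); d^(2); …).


Barcode: M ≅ I[1,2], I[3,3], I[3,4], I[3,5], I[4,5], I[5,5]^2. HN layers by μ_θ (5 steps, strictly decreasing):
  μ^(1)=25; μ^(2)=13; μ^(3)=-5; μ^(4)=-35; μ^(5)=-83

((0, 0, 1, 0, 4); (0, 1, 0, 0, 0); (0, 0, 2, 2, 0); (0, 0, 0, 1, 0); (1, 0, 0, 0, 0))


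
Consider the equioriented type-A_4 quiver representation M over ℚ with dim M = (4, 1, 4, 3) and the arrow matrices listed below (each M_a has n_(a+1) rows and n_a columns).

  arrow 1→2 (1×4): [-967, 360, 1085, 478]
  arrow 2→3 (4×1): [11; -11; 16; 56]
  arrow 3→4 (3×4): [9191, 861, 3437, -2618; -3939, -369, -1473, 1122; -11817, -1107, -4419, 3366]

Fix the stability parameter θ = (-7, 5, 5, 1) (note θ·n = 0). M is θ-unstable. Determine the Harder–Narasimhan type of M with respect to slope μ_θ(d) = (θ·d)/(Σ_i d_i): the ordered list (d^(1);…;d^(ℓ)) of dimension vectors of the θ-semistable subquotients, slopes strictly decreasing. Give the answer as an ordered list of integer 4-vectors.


Via rank(M_{q-1}∘⋯∘M_p): M ≅ I[1,1]^3, I[1,4], I[3,3]^3, I[4,4]^2.
μ_θ-semistable layers: μ^(1)=5; μ^(2)=11/3; μ^(3)=1; μ^(4)=-7

((0, 0, 3, 0); (0, 1, 1, 1); (0, 0, 0, 2); (4, 0, 0, 0))


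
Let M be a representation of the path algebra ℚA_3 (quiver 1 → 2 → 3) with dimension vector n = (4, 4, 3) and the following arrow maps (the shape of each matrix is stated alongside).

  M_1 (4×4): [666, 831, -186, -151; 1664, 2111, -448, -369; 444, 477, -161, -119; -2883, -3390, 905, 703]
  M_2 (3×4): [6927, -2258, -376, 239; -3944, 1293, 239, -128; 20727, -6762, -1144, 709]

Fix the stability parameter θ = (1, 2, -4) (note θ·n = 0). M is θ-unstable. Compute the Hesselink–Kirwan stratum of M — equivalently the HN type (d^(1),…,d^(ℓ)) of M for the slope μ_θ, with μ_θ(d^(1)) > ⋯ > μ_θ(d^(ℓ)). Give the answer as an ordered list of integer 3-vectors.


Interval decomposition of M: I[1,1], I[1,3]^3, I[2,2].
HN type (ℓ=3): μ^(1)=2; μ^(2)=1; μ^(3)=-1/3

((0, 1, 0); (1, 0, 0); (3, 3, 3))


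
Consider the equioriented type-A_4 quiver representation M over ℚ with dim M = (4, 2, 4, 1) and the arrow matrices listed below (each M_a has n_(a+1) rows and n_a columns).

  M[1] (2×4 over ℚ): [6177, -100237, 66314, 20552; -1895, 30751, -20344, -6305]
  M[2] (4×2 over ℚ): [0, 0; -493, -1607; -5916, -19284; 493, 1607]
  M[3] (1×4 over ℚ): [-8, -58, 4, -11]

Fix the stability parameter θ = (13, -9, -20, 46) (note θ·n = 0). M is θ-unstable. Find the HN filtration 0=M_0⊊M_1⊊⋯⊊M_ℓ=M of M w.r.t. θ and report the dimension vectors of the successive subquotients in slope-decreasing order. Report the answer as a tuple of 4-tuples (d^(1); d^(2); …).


Interval decomposition of M: I[1,1]^2, I[1,2], I[1,4], I[3,3]^3.
HN type (ℓ=5): μ^(1)=46; μ^(2)=13; μ^(3)=2; μ^(4)=-16/3; μ^(5)=-20

((0, 0, 0, 1); (2, 0, 0, 0); (1, 1, 0, 0); (1, 1, 1, 0); (0, 0, 3, 0))


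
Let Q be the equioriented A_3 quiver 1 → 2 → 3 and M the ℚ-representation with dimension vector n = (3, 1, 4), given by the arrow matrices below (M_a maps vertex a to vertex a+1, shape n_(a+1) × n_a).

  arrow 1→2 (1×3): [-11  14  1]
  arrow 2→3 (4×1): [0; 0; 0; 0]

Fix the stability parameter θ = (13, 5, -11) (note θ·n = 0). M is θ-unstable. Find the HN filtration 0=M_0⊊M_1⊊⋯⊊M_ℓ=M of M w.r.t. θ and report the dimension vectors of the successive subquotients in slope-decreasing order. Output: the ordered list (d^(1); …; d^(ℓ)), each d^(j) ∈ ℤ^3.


Interval decomposition of M: I[1,1]^2, I[1,2], I[3,3]^4.
HN type (ℓ=3): μ^(1)=13; μ^(2)=9; μ^(3)=-11

((2, 0, 0); (1, 1, 0); (0, 0, 4))


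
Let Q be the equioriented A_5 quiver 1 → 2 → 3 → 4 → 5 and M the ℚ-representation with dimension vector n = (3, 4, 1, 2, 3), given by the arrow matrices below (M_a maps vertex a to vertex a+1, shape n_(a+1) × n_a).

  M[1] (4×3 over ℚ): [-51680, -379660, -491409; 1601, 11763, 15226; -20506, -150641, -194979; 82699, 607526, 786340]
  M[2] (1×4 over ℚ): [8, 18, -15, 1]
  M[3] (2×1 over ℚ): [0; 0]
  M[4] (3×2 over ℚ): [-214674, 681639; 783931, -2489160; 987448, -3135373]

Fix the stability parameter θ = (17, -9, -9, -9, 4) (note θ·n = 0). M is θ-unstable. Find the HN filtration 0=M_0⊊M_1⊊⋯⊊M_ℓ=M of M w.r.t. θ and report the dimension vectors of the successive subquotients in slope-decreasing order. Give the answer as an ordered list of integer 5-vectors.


Via rank(M_{q-1}∘⋯∘M_p): M ≅ I[1,2]^2, I[1,3], I[2,2], I[4,5]^2, I[5,5].
μ_θ-semistable layers: μ^(1)=4; μ^(2)=-1/3; μ^(3)=-9

((2, 2, 0, 0, 3); (1, 1, 1, 0, 0); (0, 1, 0, 2, 0))


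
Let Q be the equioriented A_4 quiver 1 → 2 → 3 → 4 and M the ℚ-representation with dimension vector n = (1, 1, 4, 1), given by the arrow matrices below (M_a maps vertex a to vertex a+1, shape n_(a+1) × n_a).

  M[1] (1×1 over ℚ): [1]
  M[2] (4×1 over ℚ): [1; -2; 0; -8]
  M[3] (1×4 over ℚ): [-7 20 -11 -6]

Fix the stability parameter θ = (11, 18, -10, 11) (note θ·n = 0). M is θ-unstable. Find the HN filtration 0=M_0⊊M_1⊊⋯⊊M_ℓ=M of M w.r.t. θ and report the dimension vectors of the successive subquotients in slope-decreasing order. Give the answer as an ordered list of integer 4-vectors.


Interval decomposition of M: I[1,4], I[3,3]^3.
HN type (ℓ=3): μ^(1)=11; μ^(2)=19/3; μ^(3)=-10

((0, 0, 0, 1); (1, 1, 1, 0); (0, 0, 3, 0))
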